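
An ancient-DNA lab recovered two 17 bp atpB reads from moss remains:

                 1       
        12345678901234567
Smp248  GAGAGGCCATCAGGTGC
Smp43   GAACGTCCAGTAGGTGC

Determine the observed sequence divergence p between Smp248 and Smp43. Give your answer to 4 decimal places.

The sequences differ at positions 3 (G/A), 4 (A/C), 6 (G/T), 10 (T/G), 11 (C/T).
There are 5 differences over 17 sites, so p = 5/17 = 0.2941.

0.2941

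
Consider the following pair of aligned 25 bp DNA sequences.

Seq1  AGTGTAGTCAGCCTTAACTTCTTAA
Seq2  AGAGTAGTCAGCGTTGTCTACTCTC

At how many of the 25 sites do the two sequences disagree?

Mismatches occur at site 3 (T→A), site 13 (C→G), site 16 (A→G), site 17 (A→T), site 20 (T→A), site 23 (T→C), site 24 (A→T), site 25 (A→C).
That gives 8 mismatches out of 25 aligned sites, so the Hamming distance is 8.

8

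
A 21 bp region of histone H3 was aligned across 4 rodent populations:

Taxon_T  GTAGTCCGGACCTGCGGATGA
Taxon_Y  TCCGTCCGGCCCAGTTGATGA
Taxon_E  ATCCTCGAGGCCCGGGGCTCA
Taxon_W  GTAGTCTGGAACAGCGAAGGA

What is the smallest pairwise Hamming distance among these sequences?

5

Pairwise Hamming distances:
  Taxon_T vs Taxon_Y: 7
  Taxon_T vs Taxon_E: 10
  Taxon_T vs Taxon_W: 5
  Taxon_Y vs Taxon_E: 11
  Taxon_Y vs Taxon_W: 10
  Taxon_E vs Taxon_W: 13
The smallest is 5, between Taxon_T and Taxon_W.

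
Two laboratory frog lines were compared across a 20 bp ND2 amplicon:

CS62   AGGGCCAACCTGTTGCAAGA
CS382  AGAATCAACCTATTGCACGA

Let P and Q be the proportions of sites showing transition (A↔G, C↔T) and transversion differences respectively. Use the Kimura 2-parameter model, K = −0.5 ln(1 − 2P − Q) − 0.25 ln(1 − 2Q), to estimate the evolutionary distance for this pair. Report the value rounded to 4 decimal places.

0.3253

Mismatches occur at site 3 (G→A, transition), site 4 (G→A, transition), site 5 (C→T, transition), site 12 (G→A, transition), site 18 (A→C, transversion).
Of the 5 differences, 4 transitions and 1 transversion over 20 sites: P = 4/20 = 0.200000, Q = 1/20 = 0.050000.
d = −0.5·ln(0.550000) − 0.25·ln(0.900000) = −0.5·(-0.597837) − 0.25·(-0.105361) = 0.3253.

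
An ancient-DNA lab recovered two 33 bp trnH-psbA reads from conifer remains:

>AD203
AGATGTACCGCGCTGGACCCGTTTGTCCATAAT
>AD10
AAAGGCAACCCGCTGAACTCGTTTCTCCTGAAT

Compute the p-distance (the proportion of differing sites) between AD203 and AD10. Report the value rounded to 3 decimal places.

0.303

The sequences differ at positions 2 (G/A), 4 (T/G), 6 (T/C), 8 (C/A), 10 (G/C), 16 (G/A), 19 (C/T), 25 (G/C), 29 (A/T), 30 (T/G).
There are 10 differences over 33 sites, so p = 10/33 = 0.303.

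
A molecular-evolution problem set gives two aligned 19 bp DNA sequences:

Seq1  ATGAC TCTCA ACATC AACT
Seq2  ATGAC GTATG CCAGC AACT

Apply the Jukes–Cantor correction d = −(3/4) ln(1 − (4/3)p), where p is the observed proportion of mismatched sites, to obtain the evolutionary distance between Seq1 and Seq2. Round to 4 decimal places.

0.5068

Differing sites — 6:T/G; 7:C/T; 8:T/A; 9:C/T; 10:A/G; 11:A/C; 14:T/G.
p = 7/19 = 0.368421.
d = −0.75 · ln(1 − (4/3)·0.368421) = −0.75 · ln(0.508772) = −0.75 · (-0.675755) = 0.5068.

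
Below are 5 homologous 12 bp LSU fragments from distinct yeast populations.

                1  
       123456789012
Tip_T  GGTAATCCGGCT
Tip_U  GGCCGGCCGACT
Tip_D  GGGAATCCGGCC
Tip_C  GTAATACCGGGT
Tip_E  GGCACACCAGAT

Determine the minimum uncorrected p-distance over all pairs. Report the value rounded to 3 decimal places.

Pairwise Hamming distances:
  Tip_T vs Tip_U: 5
  Tip_T vs Tip_D: 2
  Tip_T vs Tip_C: 5
  Tip_T vs Tip_E: 5
  Tip_U vs Tip_D: 6
  Tip_U vs Tip_C: 7
  Tip_U vs Tip_E: 6
  Tip_D vs Tip_C: 6
  Tip_D vs Tip_E: 6
  Tip_C vs Tip_E: 5
The smallest is 2 mismatches, between Tip_T and Tip_D; p = 2/12 = 0.167.

0.167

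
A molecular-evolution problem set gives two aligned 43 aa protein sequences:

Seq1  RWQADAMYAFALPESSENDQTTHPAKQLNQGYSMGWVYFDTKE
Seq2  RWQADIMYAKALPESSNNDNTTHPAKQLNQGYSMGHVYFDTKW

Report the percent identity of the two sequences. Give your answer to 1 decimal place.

86.0%

The sequences differ at positions 6 (A/I), 10 (F/K), 17 (E/N), 20 (Q/N), 36 (W/H), 43 (E/W).
37 of the 43 sites match, so the percent identity is 37/43 × 100 = 86.0%.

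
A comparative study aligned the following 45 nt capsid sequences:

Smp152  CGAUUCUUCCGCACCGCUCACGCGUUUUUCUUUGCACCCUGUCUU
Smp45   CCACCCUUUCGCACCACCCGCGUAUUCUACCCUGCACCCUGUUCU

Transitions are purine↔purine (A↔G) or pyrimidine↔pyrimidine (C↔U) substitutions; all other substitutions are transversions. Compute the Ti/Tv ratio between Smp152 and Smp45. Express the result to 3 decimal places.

6.500

The sequences differ at positions 2 (G/C, transversion), 4 (U/C, transition), 5 (U/C, transition), 9 (C/U, transition), 16 (G/A, transition), 18 (U/C, transition), 20 (A/G, transition), 23 (C/U, transition), 24 (G/A, transition), 27 (U/C, transition), 29 (U/A, transversion), 31 (U/C, transition), 32 (U/C, transition), 43 (C/U, transition), 44 (U/C, transition).
Of the 15 differences, 13 transitions and 2 transversions, so Ti/Tv = 13/2 = 6.500.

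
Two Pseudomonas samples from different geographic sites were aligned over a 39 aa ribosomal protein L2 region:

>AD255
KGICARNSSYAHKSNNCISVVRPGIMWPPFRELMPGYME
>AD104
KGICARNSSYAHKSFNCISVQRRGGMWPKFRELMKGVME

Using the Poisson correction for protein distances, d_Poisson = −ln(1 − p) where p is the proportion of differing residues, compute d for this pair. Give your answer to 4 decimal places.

0.1978

Mismatches occur at site 15 (N/F), site 21 (V/Q), site 23 (P/R), site 25 (I/G), site 29 (P/K), site 35 (P/K), site 37 (Y/V).
p = 7/39 = 0.179487.
d = −ln(1 − 0.179487) = −ln(0.820513) = 0.1978.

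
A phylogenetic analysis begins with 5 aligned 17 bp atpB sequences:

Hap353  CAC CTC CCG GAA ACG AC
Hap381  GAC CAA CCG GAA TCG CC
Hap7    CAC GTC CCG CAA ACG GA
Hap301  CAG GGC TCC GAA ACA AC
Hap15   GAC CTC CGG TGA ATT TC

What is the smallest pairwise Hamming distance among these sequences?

Pairwise Hamming distances:
  Hap353 vs Hap381: 5
  Hap353 vs Hap7: 4
  Hap353 vs Hap301: 6
  Hap353 vs Hap15: 7
  Hap381 vs Hap7: 8
  Hap381 vs Hap301: 10
  Hap381 vs Hap15: 9
  Hap7 vs Hap301: 8
  Hap7 vs Hap15: 9
  Hap301 vs Hap15: 12
The smallest is 4, between Hap353 and Hap7.

4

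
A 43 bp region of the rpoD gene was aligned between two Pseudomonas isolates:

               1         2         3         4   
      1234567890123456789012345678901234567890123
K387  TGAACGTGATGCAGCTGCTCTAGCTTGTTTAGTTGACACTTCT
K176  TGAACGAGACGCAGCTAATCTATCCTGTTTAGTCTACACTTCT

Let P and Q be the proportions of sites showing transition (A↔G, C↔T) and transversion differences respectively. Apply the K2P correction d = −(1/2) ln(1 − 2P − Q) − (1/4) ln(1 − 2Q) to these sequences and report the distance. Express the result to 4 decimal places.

0.2151

Differing sites — 7:T/A (Tv); 10:T/C (Ti); 17:G/A (Ti); 18:C/A (Tv); 23:G/T (Tv); 25:T/C (Ti); 34:T/C (Ti); 35:G/T (Tv).
Of the 8 differences, 4 transitions and 4 transversions over 43 sites: P = 4/43 = 0.093023, Q = 4/43 = 0.093023.
d = −0.5·ln(0.720931) − 0.25·ln(0.813954) = −0.5·(-0.327212) − 0.25·(-0.205851) = 0.2151.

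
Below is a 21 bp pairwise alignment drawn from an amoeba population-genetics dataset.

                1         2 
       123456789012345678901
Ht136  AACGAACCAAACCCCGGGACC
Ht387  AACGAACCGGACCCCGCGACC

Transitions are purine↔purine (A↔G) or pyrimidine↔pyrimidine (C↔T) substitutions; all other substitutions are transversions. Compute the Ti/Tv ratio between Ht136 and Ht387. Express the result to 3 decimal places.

Differing sites — 9:A/G (Ti); 10:A/G (Ti); 17:G/C (Tv).
Of the 3 differences, 2 transitions and 1 transversion, so Ti/Tv = 2/1 = 2.000.

2.000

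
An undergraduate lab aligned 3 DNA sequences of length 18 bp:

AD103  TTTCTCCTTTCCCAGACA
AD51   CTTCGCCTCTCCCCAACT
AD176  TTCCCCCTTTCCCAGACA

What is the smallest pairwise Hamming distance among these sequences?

Pairwise Hamming distances:
  AD103 vs AD51: 6
  AD103 vs AD176: 2
  AD51 vs AD176: 7
The smallest is 2, between AD103 and AD176.

2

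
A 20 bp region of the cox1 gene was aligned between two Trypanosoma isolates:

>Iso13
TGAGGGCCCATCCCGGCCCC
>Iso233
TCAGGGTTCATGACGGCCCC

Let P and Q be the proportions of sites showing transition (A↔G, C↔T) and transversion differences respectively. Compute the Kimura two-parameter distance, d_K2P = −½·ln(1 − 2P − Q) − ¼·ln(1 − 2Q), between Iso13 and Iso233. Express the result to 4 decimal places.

The sequences differ at positions 2 (G/C, transversion), 7 (C/T, transition), 8 (C/T, transition), 12 (C/G, transversion), 13 (C/A, transversion).
Of the 5 differences, 2 transitions and 3 transversions over 20 sites: P = 2/20 = 0.100000, Q = 3/20 = 0.150000.
d = −0.5·ln(0.650000) − 0.25·ln(0.700000) = −0.5·(-0.430783) − 0.25·(-0.356675) = 0.3046.

0.3046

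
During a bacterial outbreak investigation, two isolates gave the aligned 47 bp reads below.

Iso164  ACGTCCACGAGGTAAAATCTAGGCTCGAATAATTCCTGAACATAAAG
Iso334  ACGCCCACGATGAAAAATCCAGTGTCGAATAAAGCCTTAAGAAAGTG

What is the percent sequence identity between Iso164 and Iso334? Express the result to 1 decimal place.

The sequences differ at positions 4 (T/C), 11 (G/T), 13 (T/A), 20 (T/C), 23 (G/T), 24 (C/G), 33 (T/A), 34 (T/G), 38 (G/T), 41 (C/G), 43 (T/A), 45 (A/G), 46 (A/T).
34 of the 47 sites match, so the percent identity is 34/47 × 100 = 72.3%.

72.3%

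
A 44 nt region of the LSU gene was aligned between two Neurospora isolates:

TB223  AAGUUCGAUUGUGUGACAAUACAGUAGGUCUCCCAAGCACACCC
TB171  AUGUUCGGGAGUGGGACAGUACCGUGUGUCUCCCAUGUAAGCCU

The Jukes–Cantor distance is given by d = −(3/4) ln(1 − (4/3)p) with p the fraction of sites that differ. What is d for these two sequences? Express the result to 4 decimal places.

0.4141

Differing sites — 2:A/U; 8:A/G; 9:U/G; 10:U/A; 14:U/G; 19:A/G; 23:A/C; 26:A/G; 27:G/U; 36:A/U; 38:C/U; 40:C/A; 41:A/G; 44:C/U.
p = 14/44 = 0.318182.
d = −0.75 · ln(1 − (4/3)·0.318182) = −0.75 · ln(0.575757) = −0.75 · (-0.552070) = 0.4141.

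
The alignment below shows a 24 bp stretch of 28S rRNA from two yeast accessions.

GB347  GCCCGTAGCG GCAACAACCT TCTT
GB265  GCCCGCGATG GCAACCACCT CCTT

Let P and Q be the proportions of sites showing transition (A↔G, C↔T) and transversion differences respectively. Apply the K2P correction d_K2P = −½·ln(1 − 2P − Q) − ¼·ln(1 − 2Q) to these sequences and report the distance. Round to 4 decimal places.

0.3283

Differing sites — 6:T/C (Ti); 7:A/G (Ti); 8:G/A (Ti); 9:C/T (Ti); 16:A/C (Tv); 21:T/C (Ti).
Of the 6 differences, 5 transitions and 1 transversion over 24 sites: P = 5/24 = 0.208333, Q = 1/24 = 0.041667.
d = −0.5·ln(0.541667) − 0.25·ln(0.916666) = −0.5·(-0.613104) − 0.25·(-0.087012) = 0.3283.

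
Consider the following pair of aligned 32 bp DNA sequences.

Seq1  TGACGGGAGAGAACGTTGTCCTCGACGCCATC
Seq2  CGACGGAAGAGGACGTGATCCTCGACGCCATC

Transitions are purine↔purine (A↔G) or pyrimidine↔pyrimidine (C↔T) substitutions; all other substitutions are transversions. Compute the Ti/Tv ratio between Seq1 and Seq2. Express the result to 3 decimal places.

4.000

The sequences differ at positions 1 (T/C, transition), 7 (G/A, transition), 12 (A/G, transition), 17 (T/G, transversion), 18 (G/A, transition).
Of the 5 differences, 4 transitions and 1 transversion, so Ti/Tv = 4/1 = 4.000.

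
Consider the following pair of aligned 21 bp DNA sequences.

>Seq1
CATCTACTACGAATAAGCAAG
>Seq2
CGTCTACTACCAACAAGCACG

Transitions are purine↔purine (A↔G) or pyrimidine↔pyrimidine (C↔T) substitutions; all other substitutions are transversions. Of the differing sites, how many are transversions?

Mismatches occur at site 2 (A↔G, transition), site 11 (G↔C, transversion), site 14 (T↔C, transition), site 20 (A↔C, transversion).
Of the 4 differences, 2 transitions and 2 transversions, so the answer is 2.

2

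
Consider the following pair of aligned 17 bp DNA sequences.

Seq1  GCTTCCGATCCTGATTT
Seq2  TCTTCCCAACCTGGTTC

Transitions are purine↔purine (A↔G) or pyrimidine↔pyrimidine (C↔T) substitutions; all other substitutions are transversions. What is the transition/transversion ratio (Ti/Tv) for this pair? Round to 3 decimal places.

Mismatches occur at site 1 (G/T, transversion), site 7 (G/C, transversion), site 9 (T/A, transversion), site 14 (A/G, transition), site 17 (T/C, transition).
Of the 5 differences, 2 transitions and 3 transversions, so Ti/Tv = 2/3 = 0.667.

0.667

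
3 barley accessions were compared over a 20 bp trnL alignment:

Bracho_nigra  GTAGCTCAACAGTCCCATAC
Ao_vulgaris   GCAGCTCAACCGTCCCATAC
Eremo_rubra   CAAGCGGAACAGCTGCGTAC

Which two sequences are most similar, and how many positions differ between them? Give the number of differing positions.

2

Pairwise Hamming distances:
  Bracho_nigra vs Ao_vulgaris: 2
  Bracho_nigra vs Eremo_rubra: 8
  Ao_vulgaris vs Eremo_rubra: 9
The smallest is 2, between Bracho_nigra and Ao_vulgaris.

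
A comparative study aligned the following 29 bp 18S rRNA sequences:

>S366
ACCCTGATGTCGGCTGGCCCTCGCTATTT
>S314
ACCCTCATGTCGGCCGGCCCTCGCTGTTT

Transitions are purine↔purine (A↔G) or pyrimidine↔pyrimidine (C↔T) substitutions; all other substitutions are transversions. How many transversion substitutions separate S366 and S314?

Mismatches occur at site 6 (G/C, transversion), site 15 (T/C, transition), site 26 (A/G, transition).
Of the 3 differences, 2 transitions and 1 transversion, so the answer is 1.

1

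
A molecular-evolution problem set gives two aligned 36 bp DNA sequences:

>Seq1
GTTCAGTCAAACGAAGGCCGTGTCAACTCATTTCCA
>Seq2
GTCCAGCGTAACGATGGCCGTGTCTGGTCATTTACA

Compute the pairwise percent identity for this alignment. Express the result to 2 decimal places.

75.00%

The sequences differ at positions 3 (T/C), 7 (T/C), 8 (C/G), 9 (A/T), 15 (A/T), 25 (A/T), 26 (A/G), 27 (C/G), 34 (C/A).
27 of the 36 sites match, so the percent identity is 27/36 × 100 = 75.00%.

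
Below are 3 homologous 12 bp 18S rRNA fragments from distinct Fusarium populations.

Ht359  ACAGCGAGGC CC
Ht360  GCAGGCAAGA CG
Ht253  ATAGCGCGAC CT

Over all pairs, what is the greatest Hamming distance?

Pairwise Hamming distances:
  Ht359 vs Ht360: 6
  Ht359 vs Ht253: 4
  Ht360 vs Ht253: 9
The largest is 9, between Ht360 and Ht253.

9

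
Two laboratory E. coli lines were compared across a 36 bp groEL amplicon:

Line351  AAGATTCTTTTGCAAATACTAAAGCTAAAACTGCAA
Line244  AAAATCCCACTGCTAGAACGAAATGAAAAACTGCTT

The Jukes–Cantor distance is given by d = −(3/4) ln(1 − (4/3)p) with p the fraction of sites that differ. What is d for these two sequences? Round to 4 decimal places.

0.5482

Mismatches occur at site 3 (G→A), site 6 (T→C), site 8 (T→C), site 9 (T→A), site 10 (T→C), site 14 (A→T), site 16 (A→G), site 17 (T→A), site 20 (T→G), site 24 (G→T), site 25 (C→G), site 26 (T→A), site 35 (A→T), site 36 (A→T).
p = 14/36 = 0.388889.
d = −0.75 · ln(1 − (4/3)·0.388889) = −0.75 · ln(0.481481) = −0.75 · (-0.730889) = 0.5482.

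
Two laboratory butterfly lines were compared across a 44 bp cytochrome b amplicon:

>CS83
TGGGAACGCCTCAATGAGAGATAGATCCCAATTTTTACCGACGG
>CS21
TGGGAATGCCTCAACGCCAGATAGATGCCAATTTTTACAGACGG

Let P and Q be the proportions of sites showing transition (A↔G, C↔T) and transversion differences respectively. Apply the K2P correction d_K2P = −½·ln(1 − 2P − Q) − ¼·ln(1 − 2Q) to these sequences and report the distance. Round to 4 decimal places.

Differing sites — 7:C/T (Ti); 15:T/C (Ti); 17:A/C (Tv); 18:G/C (Tv); 27:C/G (Tv); 39:C/A (Tv).
Of the 6 differences, 2 transitions and 4 transversions over 44 sites: P = 2/44 = 0.045455, Q = 4/44 = 0.090909.
d = −0.5·ln(0.818181) − 0.25·ln(0.818182) = −0.5·(-0.200672) − 0.25·(-0.200670) = 0.1505.

0.1505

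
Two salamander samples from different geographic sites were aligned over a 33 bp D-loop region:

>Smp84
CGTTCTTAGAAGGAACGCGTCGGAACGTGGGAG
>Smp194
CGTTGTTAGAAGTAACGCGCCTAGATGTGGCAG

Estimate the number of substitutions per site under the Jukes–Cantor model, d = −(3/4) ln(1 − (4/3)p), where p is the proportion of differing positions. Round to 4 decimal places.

0.2928

The sequences differ at positions 5 (C/G), 13 (G/T), 20 (T/C), 22 (G/T), 23 (G/A), 24 (A/G), 26 (C/T), 31 (G/C).
p = 8/33 = 0.242424.
d = −0.75 · ln(1 − (4/3)·0.242424) = −0.75 · ln(0.676768) = −0.75 · (-0.390427) = 0.2928.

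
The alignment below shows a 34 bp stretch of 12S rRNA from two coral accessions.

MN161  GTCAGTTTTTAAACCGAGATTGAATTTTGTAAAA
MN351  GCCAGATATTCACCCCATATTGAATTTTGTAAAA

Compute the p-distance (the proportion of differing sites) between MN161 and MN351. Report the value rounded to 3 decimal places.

The sequences differ at positions 2 (T/C), 6 (T/A), 8 (T/A), 11 (A/C), 13 (A/C), 16 (G/C), 18 (G/T).
There are 7 differences over 34 sites, so p = 7/34 = 0.206.

0.206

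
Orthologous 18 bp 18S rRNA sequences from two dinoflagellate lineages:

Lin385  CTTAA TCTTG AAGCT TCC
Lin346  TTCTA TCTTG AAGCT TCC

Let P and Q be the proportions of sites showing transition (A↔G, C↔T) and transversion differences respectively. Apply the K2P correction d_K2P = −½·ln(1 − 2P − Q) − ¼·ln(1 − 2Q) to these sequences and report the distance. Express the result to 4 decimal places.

Differing sites — 1:C/T (Ti); 3:T/C (Ti); 4:A/T (Tv).
Of the 3 differences, 2 transitions and 1 transversion over 18 sites: P = 2/18 = 0.111111, Q = 1/18 = 0.055556.
d = −0.5·ln(0.722222) − 0.25·ln(0.888888) = −0.5·(-0.325423) − 0.25·(-0.117784) = 0.1922.

0.1922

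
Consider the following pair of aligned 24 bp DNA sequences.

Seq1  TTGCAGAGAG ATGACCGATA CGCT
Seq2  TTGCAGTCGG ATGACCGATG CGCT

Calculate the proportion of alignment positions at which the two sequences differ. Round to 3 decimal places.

0.167

Mismatches occur at site 7 (A↔T), site 8 (G↔C), site 9 (A↔G), site 20 (A↔G).
There are 4 differences over 24 sites, so p = 4/24 = 0.167.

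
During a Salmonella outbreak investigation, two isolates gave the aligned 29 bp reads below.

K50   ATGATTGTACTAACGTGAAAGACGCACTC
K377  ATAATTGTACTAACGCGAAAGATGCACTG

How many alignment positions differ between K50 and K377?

4

Mismatches occur at site 3 (G↔A), site 16 (T↔C), site 23 (C↔T), site 29 (C↔G).
That gives 4 mismatches out of 29 aligned sites, so the Hamming distance is 4.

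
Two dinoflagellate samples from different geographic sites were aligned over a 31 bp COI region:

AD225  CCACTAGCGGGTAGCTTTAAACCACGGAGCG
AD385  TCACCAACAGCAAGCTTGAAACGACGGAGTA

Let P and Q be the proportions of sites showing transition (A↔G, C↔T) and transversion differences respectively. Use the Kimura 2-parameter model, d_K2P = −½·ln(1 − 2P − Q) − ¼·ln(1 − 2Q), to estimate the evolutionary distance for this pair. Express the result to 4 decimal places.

Differing sites — 1:C/T (Ti); 5:T/C (Ti); 7:G/A (Ti); 9:G/A (Ti); 11:G/C (Tv); 12:T/A (Tv); 18:T/G (Tv); 23:C/G (Tv); 30:C/T (Ti); 31:G/A (Ti).
Of the 10 differences, 6 transitions and 4 transversions over 31 sites: P = 6/31 = 0.193548, Q = 4/31 = 0.129032.
d = −0.5·ln(0.483872) − 0.25·ln(0.741936) = −0.5·(-0.725935) − 0.25·(-0.298492) = 0.4376.

0.4376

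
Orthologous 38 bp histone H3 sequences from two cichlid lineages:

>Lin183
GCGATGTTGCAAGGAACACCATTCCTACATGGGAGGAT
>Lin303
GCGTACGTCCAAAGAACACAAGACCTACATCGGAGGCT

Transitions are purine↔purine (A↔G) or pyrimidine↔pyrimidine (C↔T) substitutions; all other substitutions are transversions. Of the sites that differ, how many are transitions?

1

Differing sites — 4:A/T (Tv); 5:T/A (Tv); 6:G/C (Tv); 7:T/G (Tv); 9:G/C (Tv); 13:G/A (Ti); 20:C/A (Tv); 22:T/G (Tv); 23:T/A (Tv); 31:G/C (Tv); 37:A/C (Tv).
Of the 11 differences, 1 transition and 10 transversions, so the answer is 1.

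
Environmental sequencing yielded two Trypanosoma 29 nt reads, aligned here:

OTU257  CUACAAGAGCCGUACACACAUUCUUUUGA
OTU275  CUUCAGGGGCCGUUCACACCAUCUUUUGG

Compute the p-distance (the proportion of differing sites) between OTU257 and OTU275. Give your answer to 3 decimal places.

0.241

Differing sites — 3:A/U; 6:A/G; 8:A/G; 14:A/U; 20:A/C; 21:U/A; 29:A/G.
There are 7 differences over 29 sites, so p = 7/29 = 0.241.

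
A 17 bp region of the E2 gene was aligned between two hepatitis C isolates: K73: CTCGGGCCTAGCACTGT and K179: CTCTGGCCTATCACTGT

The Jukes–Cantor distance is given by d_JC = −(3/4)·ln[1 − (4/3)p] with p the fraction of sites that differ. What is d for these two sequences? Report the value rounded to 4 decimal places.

0.1280

Differing sites — 4:G/T; 11:G/T.
p = 2/17 = 0.117647.
d = −0.75 · ln(1 − (4/3)·0.117647) = −0.75 · ln(0.843137) = −0.75 · (-0.170626) = 0.1280.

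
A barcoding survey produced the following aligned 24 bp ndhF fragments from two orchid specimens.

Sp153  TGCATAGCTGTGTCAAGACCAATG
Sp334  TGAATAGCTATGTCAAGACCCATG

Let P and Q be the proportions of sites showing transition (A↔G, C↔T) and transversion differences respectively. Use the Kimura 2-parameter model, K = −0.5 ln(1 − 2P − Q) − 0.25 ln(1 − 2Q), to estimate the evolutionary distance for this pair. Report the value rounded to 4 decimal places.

Differing sites — 3:C/A (Tv); 10:G/A (Ti); 21:A/C (Tv).
Of the 3 differences, 1 transition and 2 transversions over 24 sites: P = 1/24 = 0.041667, Q = 2/24 = 0.083333.
d = −0.5·ln(0.833333) − 0.25·ln(0.833334) = −0.5·(-0.182322) − 0.25·(-0.182321) = 0.1367.

0.1367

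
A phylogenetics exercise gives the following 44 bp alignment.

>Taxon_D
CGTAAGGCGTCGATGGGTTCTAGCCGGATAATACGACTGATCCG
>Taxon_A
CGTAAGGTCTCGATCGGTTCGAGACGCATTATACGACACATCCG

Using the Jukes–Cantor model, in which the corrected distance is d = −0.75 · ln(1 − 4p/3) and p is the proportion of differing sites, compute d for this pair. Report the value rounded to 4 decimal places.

The sequences differ at positions 8 (C/T), 9 (G/C), 15 (G/C), 21 (T/G), 24 (C/A), 27 (G/C), 30 (A/T), 38 (T/A), 39 (G/C).
p = 9/44 = 0.204545.
d = −0.75 · ln(1 − (4/3)·0.204545) = −0.75 · ln(0.727273) = −0.75 · (-0.318453) = 0.2388.

0.2388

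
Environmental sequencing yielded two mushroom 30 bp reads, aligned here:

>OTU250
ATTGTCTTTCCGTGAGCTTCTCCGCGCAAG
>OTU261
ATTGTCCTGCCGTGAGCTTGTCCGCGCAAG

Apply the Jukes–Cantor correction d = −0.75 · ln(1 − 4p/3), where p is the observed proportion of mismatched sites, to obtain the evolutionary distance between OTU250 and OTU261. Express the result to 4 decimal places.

0.1073

The sequences differ at positions 7 (T/C), 9 (T/G), 20 (C/G).
p = 3/30 = 0.100000.
d = −0.75 · ln(1 − (4/3)·0.100000) = −0.75 · ln(0.866667) = −0.75 · (-0.143100) = 0.1073.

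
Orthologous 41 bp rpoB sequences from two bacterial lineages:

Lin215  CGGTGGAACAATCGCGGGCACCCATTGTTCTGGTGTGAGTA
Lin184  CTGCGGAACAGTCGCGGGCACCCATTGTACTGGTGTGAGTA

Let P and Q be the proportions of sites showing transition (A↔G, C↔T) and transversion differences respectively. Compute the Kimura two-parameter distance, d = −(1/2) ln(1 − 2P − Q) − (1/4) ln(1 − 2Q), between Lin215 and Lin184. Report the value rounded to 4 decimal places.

0.1048

Differing sites — 2:G/T (Tv); 4:T/C (Ti); 11:A/G (Ti); 29:T/A (Tv).
Of the 4 differences, 2 transitions and 2 transversions over 41 sites: P = 2/41 = 0.048780, Q = 2/41 = 0.048780.
d = −0.5·ln(0.853660) − 0.25·ln(0.902440) = −0.5·(-0.158222) − 0.25·(-0.102653) = 0.1048.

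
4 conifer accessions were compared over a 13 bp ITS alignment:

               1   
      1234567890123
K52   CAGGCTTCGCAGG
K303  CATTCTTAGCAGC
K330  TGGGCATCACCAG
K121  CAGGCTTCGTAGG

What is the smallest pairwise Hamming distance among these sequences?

Pairwise Hamming distances:
  K52 vs K303: 4
  K52 vs K330: 6
  K52 vs K121: 1
  K303 vs K330: 10
  K303 vs K121: 5
  K330 vs K121: 7
The smallest is 1, between K52 and K121.

1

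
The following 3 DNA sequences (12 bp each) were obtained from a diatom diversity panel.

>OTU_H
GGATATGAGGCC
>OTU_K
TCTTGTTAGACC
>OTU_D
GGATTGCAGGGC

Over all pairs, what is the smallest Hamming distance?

Pairwise Hamming distances:
  OTU_H vs OTU_K: 6
  OTU_H vs OTU_D: 4
  OTU_K vs OTU_D: 8
The smallest is 4, between OTU_H and OTU_D.

4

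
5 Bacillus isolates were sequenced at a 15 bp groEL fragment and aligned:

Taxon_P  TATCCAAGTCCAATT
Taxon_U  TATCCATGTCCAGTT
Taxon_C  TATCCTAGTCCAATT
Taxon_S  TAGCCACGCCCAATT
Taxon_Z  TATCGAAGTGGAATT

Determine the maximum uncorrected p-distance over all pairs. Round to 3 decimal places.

Pairwise Hamming distances:
  Taxon_P vs Taxon_U: 2
  Taxon_P vs Taxon_C: 1
  Taxon_P vs Taxon_S: 3
  Taxon_P vs Taxon_Z: 3
  Taxon_U vs Taxon_C: 3
  Taxon_U vs Taxon_S: 4
  Taxon_U vs Taxon_Z: 5
  Taxon_C vs Taxon_S: 4
  Taxon_C vs Taxon_Z: 4
  Taxon_S vs Taxon_Z: 6
The largest is 6 mismatches, between Taxon_S and Taxon_Z; p = 6/15 = 0.400.

0.400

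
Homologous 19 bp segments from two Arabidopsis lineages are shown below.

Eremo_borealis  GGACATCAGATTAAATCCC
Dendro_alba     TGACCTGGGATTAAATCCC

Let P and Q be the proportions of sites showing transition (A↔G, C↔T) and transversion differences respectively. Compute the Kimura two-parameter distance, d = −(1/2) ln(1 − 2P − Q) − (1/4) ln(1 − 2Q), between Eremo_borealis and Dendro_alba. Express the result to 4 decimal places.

The sequences differ at positions 1 (G/T, transversion), 5 (A/C, transversion), 7 (C/G, transversion), 8 (A/G, transition).
Of the 4 differences, 1 transition and 3 transversions over 19 sites: P = 1/19 = 0.052632, Q = 3/19 = 0.157895.
d = −0.5·ln(0.736841) − 0.25·ln(0.684210) = −0.5·(-0.305383) − 0.25·(-0.379490) = 0.2476.

0.2476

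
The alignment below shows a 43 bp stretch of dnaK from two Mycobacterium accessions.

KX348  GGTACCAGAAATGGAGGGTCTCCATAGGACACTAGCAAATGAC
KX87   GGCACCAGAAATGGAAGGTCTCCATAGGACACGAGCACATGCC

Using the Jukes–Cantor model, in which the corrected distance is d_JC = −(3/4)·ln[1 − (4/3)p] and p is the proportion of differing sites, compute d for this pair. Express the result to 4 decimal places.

The sequences differ at positions 3 (T/C), 16 (G/A), 33 (T/G), 38 (A/C), 42 (A/C).
p = 5/43 = 0.116279.
d = −0.75 · ln(1 − (4/3)·0.116279) = −0.75 · ln(0.844961) = −0.75 · (-0.168465) = 0.1263.

0.1263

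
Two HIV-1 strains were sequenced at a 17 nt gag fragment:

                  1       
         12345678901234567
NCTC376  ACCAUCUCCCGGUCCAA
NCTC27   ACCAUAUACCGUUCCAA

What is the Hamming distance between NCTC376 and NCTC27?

Mismatches occur at site 6 (C↔A), site 8 (C↔A), site 12 (G↔U).
That gives 3 mismatches out of 17 aligned sites, so the Hamming distance is 3.

3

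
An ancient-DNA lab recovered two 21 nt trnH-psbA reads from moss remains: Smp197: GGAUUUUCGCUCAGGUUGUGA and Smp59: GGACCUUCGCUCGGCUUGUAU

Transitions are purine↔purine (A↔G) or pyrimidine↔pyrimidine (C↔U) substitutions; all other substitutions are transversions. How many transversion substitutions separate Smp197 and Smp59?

2

Differing sites — 4:U/C (Ti); 5:U/C (Ti); 13:A/G (Ti); 15:G/C (Tv); 20:G/A (Ti); 21:A/U (Tv).
Of the 6 differences, 4 transitions and 2 transversions, so the answer is 2.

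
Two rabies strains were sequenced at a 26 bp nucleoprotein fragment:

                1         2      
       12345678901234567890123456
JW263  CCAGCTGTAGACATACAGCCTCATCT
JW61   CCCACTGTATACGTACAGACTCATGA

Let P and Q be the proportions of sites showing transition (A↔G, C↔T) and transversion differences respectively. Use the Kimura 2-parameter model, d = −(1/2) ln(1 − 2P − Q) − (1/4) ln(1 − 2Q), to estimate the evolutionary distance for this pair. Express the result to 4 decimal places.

Differing sites — 3:A/C (Tv); 4:G/A (Ti); 10:G/T (Tv); 13:A/G (Ti); 19:C/A (Tv); 25:C/G (Tv); 26:T/A (Tv).
Of the 7 differences, 2 transitions and 5 transversions over 26 sites: P = 2/26 = 0.076923, Q = 5/26 = 0.192308.
d = −0.5·ln(0.653846) − 0.25·ln(0.615384) = −0.5·(-0.424883) − 0.25·(-0.485509) = 0.3338.

0.3338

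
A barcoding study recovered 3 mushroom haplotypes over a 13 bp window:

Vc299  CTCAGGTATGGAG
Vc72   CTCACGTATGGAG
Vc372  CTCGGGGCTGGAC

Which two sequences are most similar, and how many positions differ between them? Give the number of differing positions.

1

Pairwise Hamming distances:
  Vc299 vs Vc72: 1
  Vc299 vs Vc372: 4
  Vc72 vs Vc372: 5
The smallest is 1, between Vc299 and Vc72.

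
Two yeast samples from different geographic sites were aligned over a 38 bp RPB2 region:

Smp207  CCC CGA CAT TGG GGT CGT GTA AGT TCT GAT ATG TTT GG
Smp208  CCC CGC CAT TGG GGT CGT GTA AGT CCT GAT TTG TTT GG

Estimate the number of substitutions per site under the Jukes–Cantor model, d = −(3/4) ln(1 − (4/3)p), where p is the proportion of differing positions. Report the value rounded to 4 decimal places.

Mismatches occur at site 6 (A→C), site 25 (T→C), site 31 (A→T).
p = 3/38 = 0.078947.
d = −0.75 · ln(1 − (4/3)·0.078947) = −0.75 · ln(0.894737) = −0.75 · (-0.111225) = 0.0834.

0.0834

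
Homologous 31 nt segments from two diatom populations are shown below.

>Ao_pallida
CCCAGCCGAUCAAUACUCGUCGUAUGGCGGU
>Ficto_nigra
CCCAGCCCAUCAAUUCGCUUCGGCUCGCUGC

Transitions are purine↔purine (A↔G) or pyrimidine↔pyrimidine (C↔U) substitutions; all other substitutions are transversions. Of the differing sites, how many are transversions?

Differing sites — 8:G/C (Tv); 15:A/U (Tv); 17:U/G (Tv); 19:G/U (Tv); 23:U/G (Tv); 24:A/C (Tv); 26:G/C (Tv); 29:G/U (Tv); 31:U/C (Ti).
Of the 9 differences, 1 transition and 8 transversions, so the answer is 8.

8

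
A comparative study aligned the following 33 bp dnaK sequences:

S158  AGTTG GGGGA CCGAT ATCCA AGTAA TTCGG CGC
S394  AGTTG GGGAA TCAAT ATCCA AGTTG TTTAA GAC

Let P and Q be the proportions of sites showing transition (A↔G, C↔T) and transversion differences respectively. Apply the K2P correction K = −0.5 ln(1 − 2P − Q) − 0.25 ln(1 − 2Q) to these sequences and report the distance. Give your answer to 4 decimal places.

0.4265

The sequences differ at positions 9 (G/A, transition), 11 (C/T, transition), 13 (G/A, transition), 24 (A/T, transversion), 25 (A/G, transition), 28 (C/T, transition), 29 (G/A, transition), 30 (G/A, transition), 31 (C/G, transversion), 32 (G/A, transition).
Of the 10 differences, 8 transitions and 2 transversions over 33 sites: P = 8/33 = 0.242424, Q = 2/33 = 0.060606.
d = −0.5·ln(0.454546) − 0.25·ln(0.878788) = −0.5·(-0.788456) − 0.25·(-0.129212) = 0.4265.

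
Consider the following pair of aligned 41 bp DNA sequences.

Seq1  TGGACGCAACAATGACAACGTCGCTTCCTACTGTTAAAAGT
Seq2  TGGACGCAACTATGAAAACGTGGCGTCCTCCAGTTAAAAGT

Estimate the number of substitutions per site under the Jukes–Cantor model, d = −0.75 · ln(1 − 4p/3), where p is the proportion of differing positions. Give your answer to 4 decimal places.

Differing sites — 11:A/T; 16:C/A; 22:C/G; 25:T/G; 30:A/C; 32:T/A.
p = 6/41 = 0.146341.
d = −0.75 · ln(1 − (4/3)·0.146341) = −0.75 · ln(0.804879) = −0.75 · (-0.217063) = 0.1628.

0.1628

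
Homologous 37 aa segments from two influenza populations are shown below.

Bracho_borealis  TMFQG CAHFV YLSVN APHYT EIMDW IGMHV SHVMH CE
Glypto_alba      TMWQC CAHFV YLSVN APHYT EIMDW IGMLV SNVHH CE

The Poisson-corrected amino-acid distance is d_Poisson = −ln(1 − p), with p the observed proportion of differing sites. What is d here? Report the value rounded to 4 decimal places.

Differing sites — 3:F/W; 5:G/C; 29:H/L; 32:H/N; 34:M/H.
p = 5/37 = 0.135135.
d = −ln(1 − 0.135135) = −ln(0.864865) = 0.1452.

0.1452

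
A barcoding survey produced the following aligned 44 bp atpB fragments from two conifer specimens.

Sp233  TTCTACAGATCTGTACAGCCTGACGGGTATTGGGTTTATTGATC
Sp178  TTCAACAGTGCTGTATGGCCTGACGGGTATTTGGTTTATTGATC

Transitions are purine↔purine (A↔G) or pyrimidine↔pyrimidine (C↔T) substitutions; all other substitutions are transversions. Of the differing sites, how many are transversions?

Differing sites — 4:T/A (Tv); 9:A/T (Tv); 10:T/G (Tv); 16:C/T (Ti); 17:A/G (Ti); 32:G/T (Tv).
Of the 6 differences, 2 transitions and 4 transversions, so the answer is 4.

4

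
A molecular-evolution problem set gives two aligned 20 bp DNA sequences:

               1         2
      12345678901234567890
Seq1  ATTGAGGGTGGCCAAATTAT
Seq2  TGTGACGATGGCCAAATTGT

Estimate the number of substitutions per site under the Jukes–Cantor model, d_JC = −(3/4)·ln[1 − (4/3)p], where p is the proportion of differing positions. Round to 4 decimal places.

0.3041

Mismatches occur at site 1 (A→T), site 2 (T→G), site 6 (G→C), site 8 (G→A), site 19 (A→G).
p = 5/20 = 0.250000.
d = −0.75 · ln(1 − (4/3)·0.250000) = −0.75 · ln(0.666667) = −0.75 · (-0.405465) = 0.3041.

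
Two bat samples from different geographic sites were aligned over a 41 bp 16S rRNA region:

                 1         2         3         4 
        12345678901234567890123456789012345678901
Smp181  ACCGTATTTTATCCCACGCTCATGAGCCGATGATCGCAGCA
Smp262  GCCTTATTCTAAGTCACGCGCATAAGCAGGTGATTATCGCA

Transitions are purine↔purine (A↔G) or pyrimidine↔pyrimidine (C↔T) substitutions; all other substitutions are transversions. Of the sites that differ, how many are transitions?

Differing sites — 1:A/G (Ti); 4:G/T (Tv); 9:T/C (Ti); 12:T/A (Tv); 13:C/G (Tv); 14:C/T (Ti); 20:T/G (Tv); 24:G/A (Ti); 28:C/A (Tv); 30:A/G (Ti); 35:C/T (Ti); 36:G/A (Ti); 37:C/T (Ti); 38:A/C (Tv).
Of the 14 differences, 8 transitions and 6 transversions, so the answer is 8.

8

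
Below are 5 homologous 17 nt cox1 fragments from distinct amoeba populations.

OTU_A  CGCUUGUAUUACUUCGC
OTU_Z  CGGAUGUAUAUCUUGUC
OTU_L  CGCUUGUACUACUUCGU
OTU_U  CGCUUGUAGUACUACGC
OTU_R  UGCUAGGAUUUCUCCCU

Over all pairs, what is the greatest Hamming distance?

10

Pairwise Hamming distances:
  OTU_A vs OTU_Z: 6
  OTU_A vs OTU_L: 2
  OTU_A vs OTU_U: 2
  OTU_A vs OTU_R: 7
  OTU_Z vs OTU_L: 8
  OTU_Z vs OTU_U: 8
  OTU_Z vs OTU_R: 10
  OTU_L vs OTU_U: 3
  OTU_L vs OTU_R: 7
  OTU_U vs OTU_R: 8
The largest is 10, between OTU_Z and OTU_R.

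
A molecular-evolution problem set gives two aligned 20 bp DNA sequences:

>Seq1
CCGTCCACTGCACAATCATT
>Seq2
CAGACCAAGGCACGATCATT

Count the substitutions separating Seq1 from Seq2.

Differing sites — 2:C/A; 4:T/A; 8:C/A; 9:T/G; 14:A/G.
That gives 5 mismatches out of 20 aligned sites, so the Hamming distance is 5.

5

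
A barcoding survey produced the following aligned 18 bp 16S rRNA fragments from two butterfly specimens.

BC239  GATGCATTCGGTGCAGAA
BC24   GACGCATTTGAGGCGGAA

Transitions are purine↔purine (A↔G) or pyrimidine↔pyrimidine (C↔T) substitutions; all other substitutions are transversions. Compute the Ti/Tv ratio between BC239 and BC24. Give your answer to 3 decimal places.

4.000

Differing sites — 3:T/C (Ti); 9:C/T (Ti); 11:G/A (Ti); 12:T/G (Tv); 15:A/G (Ti).
Of the 5 differences, 4 transitions and 1 transversion, so Ti/Tv = 4/1 = 4.000.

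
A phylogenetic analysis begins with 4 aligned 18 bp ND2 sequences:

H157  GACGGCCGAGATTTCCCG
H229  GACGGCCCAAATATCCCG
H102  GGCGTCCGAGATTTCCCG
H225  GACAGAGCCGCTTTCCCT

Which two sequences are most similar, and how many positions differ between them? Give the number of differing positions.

Pairwise Hamming distances:
  H157 vs H229: 3
  H157 vs H102: 2
  H157 vs H225: 7
  H229 vs H102: 5
  H229 vs H225: 8
  H102 vs H225: 9
The smallest is 2, between H157 and H102.

2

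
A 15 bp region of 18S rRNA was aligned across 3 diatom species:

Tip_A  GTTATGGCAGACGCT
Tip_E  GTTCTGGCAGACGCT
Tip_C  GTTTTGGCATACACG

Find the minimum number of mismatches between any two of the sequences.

1

Pairwise Hamming distances:
  Tip_A vs Tip_E: 1
  Tip_A vs Tip_C: 4
  Tip_E vs Tip_C: 4
The smallest is 1, between Tip_A and Tip_E.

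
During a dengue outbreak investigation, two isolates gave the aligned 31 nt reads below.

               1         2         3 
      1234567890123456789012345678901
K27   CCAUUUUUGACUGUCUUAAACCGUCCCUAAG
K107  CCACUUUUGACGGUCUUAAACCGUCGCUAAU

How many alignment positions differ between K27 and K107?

The sequences differ at positions 4 (U/C), 12 (U/G), 26 (C/G), 31 (G/U).
That gives 4 mismatches out of 31 aligned sites, so the Hamming distance is 4.

4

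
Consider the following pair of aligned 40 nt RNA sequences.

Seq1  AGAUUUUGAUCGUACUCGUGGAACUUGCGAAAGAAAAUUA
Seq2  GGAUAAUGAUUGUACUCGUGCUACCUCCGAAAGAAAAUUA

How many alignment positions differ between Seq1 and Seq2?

8

The sequences differ at positions 1 (A/G), 5 (U/A), 6 (U/A), 11 (C/U), 21 (G/C), 22 (A/U), 25 (U/C), 27 (G/C).
That gives 8 mismatches out of 40 aligned sites, so the Hamming distance is 8.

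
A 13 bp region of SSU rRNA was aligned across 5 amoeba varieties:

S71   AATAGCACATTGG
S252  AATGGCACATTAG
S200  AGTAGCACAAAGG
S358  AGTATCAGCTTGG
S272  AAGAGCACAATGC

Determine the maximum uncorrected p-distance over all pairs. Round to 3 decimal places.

Pairwise Hamming distances:
  S71 vs S252: 2
  S71 vs S200: 3
  S71 vs S358: 4
  S71 vs S272: 3
  S252 vs S200: 5
  S252 vs S358: 6
  S252 vs S272: 5
  S200 vs S358: 5
  S200 vs S272: 4
  S358 vs S272: 7
The largest is 7 mismatches, between S358 and S272; p = 7/13 = 0.538.

0.538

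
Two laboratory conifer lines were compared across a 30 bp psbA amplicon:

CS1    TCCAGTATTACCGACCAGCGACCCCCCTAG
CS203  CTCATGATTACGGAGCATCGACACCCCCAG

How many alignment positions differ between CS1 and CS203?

9

Differing sites — 1:T/C; 2:C/T; 5:G/T; 6:T/G; 12:C/G; 15:C/G; 18:G/T; 23:C/A; 28:T/C.
That gives 9 mismatches out of 30 aligned sites, so the Hamming distance is 9.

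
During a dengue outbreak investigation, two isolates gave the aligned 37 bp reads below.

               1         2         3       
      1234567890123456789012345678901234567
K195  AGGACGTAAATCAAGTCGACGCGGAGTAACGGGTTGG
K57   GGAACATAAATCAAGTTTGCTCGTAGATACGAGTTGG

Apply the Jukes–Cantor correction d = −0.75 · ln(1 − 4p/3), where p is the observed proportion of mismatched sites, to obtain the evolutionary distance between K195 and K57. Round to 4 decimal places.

0.3786

Differing sites — 1:A/G; 3:G/A; 6:G/A; 17:C/T; 18:G/T; 19:A/G; 21:G/T; 24:G/T; 27:T/A; 28:A/T; 32:G/A.
p = 11/37 = 0.297297.
d = −0.75 · ln(1 − (4/3)·0.297297) = −0.75 · ln(0.603604) = −0.75 · (-0.504837) = 0.3786.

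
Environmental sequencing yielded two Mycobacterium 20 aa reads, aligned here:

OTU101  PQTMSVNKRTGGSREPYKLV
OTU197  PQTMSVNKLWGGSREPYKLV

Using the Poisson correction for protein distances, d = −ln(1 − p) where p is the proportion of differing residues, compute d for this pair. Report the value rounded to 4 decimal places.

0.1054

Mismatches occur at site 9 (R→L), site 10 (T→W).
p = 2/20 = 0.100000.
d = −ln(1 − 0.100000) = −ln(0.900000) = 0.1054.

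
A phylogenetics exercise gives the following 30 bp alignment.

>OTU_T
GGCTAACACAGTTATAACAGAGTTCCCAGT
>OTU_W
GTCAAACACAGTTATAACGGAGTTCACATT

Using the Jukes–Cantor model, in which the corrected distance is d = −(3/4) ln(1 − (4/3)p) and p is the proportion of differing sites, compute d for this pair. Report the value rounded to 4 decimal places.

Mismatches occur at site 2 (G↔T), site 4 (T↔A), site 19 (A↔G), site 26 (C↔A), site 29 (G↔T).
p = 5/30 = 0.166667.
d = −0.75 · ln(1 − (4/3)·0.166667) = −0.75 · ln(0.777777) = −0.75 · (-0.251315) = 0.1885.

0.1885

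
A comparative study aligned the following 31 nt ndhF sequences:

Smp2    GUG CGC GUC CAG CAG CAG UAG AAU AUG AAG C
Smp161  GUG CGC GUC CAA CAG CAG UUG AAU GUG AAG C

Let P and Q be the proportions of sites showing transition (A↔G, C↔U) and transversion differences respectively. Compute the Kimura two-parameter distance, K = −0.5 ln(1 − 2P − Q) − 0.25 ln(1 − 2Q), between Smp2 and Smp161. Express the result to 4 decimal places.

0.1046

The sequences differ at positions 12 (G/A, transition), 20 (A/U, transversion), 25 (A/G, transition).
Of the 3 differences, 2 transitions and 1 transversion over 31 sites: P = 2/31 = 0.064516, Q = 1/31 = 0.032258.
d = −0.5·ln(0.838710) − 0.25·ln(0.935484) = −0.5·(-0.175890) − 0.25·(-0.066691) = 0.1046.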